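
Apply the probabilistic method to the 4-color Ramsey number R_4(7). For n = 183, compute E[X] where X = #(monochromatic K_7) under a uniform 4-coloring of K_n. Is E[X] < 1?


E[X] = C(183, 7) · 4^{1 − 21} = 1214197462413 · 4^{−20} = 1214197462413/1099511627776.
As a reduced fraction: E[X] = 1214197462413/1099511627776 ≈ 1.104.
Is E[X] < 1? NO.
Since E[X] ≥ 1, the first-moment bound is inconclusive at n = 183; it does NOT by itself certify R_4(7) > 183.

E[X] = 1214197462413/1099511627776 ≈ 1.104; E[X] ≥ 1; first-moment method inconclusive here.


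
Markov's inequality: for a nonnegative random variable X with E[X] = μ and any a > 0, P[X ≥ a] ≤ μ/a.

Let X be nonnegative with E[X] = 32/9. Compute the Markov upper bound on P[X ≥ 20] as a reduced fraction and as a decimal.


μ = E[X] = 32/9, a = 20.
Markov: P[X ≥ 20] ≤ μ/a = (32/9)/20 = 8/45.
Numerically: ≈ 0.17778.
(Since a = 20 > μ = 3.55556, the bound 8/45 is < 1 and informative.)

P[X ≥ 20] ≤ 8/45 ≈ 0.17778.


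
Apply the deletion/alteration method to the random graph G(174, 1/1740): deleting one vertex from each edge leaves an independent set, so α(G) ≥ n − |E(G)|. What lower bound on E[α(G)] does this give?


E[|E(G)|] = C(174, 2)·p = 15051 · (1/1740) = 173/20.
E[α(G)] ≥ n − E[|E(G)|] = 174 − 173/20 = 3307/20.
Numerically: ≈ 165.350000.
(This is only a lower bound; the true E[α(G)] may be larger.)

E[α(G)] ≥ 3307/20 ≈ 165.350000.


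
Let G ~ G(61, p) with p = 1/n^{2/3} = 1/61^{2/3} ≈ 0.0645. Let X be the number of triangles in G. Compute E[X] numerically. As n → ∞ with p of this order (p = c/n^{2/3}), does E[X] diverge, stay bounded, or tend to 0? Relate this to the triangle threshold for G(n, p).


Number of potential triangles: C(61, 3) = 35990.
Each occurs with probability p³ ≈ (0.0645)³ ≈ 2.68745e-04.
By linearity: E[X] = C(61, 3)·p³ ≈ 35990 · 2.68745e-04 ≈ 9.672.
Since α = 2/3 < 1, p = c/n^{2/3} ≫ 1/n is above the triangle threshold p ~ 1/n. Asymptotically E[X] ~ (c³/6)·n^{3(1−α)} = (1³/6)·n^{1} → ∞; triangles are abundant w.h.p.

E[X] ≈ 9.672; in regime p = Θ(1/n^{2/3}) E[X] diverges (above the triangle threshold p ~ 1/n).


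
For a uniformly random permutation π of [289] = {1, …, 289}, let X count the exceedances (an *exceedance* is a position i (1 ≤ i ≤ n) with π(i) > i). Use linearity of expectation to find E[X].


Write X = Σ_{i=1}^{289} X_i, where X_i = 1_{π(i) > i}.
For each fixed i, π(i) is uniform over {1, …, 289} (marginal of a uniform permutation), so P[π(i) > i] = (n − i)/n. Summing: Σ_{i=1}^{289} (n − i)/n = (0 + 1 + … + 288)/289 = 289(289 − 1)/(2·289) = (289 − 1)/2.
Hence E[X] = Σ_{i=1}^{289} (289 − i)/289 = 144 ≈ 144.000000.

E[X] = 144 = 144.000000.


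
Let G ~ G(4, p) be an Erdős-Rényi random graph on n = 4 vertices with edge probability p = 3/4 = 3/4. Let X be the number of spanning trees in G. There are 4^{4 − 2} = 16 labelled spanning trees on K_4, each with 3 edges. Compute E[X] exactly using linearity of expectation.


K_4 has 4^{4 − 2} = 16 labelled spanning trees.
For each such spanning tree H, let X_H = 1 if all 3 edges of H are present in G. Then P[X_H = 1] = p^{3} = (3/4)^{3} = 27/64.
By linearity: E[X] = Σ_H E[X_H] = 16 · p^{3} = 16 · 27/64 = 27/4.
Numerically: E[X] ≈ 6.75.

E[X] = 16 · (3/4)^{3} = 27/4 ≈ 6.75.


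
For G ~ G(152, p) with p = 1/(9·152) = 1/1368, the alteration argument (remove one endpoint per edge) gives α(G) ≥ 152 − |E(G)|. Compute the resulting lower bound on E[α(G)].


E[|E(G)|] = C(152, 2)·p = 11476 · (1/1368) = 151/18.
E[α(G)] ≥ n − E[|E(G)|] = 152 − 151/18 = 2585/18.
Numerically: ≈ 143.6111.
(This is only a lower bound; the true E[α(G)] may be larger.)

E[α(G)] ≥ 2585/18 ≈ 143.6111.


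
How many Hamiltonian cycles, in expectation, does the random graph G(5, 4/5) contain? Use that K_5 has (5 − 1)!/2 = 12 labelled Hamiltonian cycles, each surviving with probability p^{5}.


K_5 has (5 − 1)!/2 = 12 labelled Hamiltonian cycles.
For each such Hamiltonian cycle H, let X_H = 1 if all 5 edges of H are present in G. Then P[X_H = 1] = p^{5} = (4/5)^{5} = 1024/3125.
By linearity: E[X] = Σ_H E[X_H] = 12 · p^{5} = 12 · 1024/3125 = 12288/3125.
Numerically: E[X] ≈ 3.932.

E[X] = 12 · (4/5)^{5} = 12288/3125 ≈ 3.932.


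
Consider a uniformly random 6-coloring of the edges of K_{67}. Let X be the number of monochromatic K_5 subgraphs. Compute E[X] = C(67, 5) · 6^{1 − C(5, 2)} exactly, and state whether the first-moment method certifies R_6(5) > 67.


E[X] = C(67, 5) · 6^{1 − 10} = 9657648 · 6^{−9} = 9657648/10077696.
As a reduced fraction: E[X] = 67067/69984 ≈ 0.958.
Is E[X] < 1? YES.
Since E[X] < 1, there exists a 6-coloring of K_{67} with no monochromatic K_5; hence R_6(5) > 67.

E[X] = 67067/69984 ≈ 0.958; E[X] < 1, so R_6(5) > 67.


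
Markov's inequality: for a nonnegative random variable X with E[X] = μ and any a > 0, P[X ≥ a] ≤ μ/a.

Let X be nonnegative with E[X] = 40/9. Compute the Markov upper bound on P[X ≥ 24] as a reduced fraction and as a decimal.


μ = E[X] = 40/9, a = 24.
Markov: P[X ≥ 24] ≤ μ/a = (40/9)/24 = 5/27.
Numerically: ≈ 0.185.
(Since a = 24 > μ = 4.444, the bound 5/27 is < 1 and informative.)

P[X ≥ 24] ≤ 5/27 ≈ 0.185.


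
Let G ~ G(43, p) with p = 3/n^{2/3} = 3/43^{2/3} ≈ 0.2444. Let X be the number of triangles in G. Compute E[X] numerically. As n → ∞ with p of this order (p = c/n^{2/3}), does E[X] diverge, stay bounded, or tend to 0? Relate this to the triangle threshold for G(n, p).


Number of potential triangles: C(43, 3) = 12341.
Each occurs with probability p³ ≈ (0.2444)³ ≈ 1.460249e-02.
By linearity: E[X] = C(43, 3)·p³ ≈ 12341 · 1.460249e-02 ≈ 180.2093.
Since α = 2/3 < 1, p = c/n^{2/3} ≫ 1/n is above the triangle threshold p ~ 1/n. Asymptotically E[X] ~ (c³/6)·n^{3(1−α)} = (3³/6)·n^{1} → ∞; triangles are abundant w.h.p.

E[X] ≈ 180.2093; in regime p = Θ(1/n^{2/3}) E[X] diverges (above the triangle threshold p ~ 1/n).


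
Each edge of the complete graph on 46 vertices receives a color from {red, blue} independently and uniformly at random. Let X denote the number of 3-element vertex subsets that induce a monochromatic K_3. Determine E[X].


Let X = Σ_S X_S over the C(46, 3) = 15180 subsets S of size 3, where X_S = 1 if the K_3 on S is monochromatic.
For a fixed S, the K_3 on S has C(3, 2) = 3 edges. P[all 3 edges red] = (1/2)^3, and likewise for blue, so P[monochromatic] = 2·(1/2)^3 = 2^{1 − 3} = 1/4.
By linearity of expectation: E[X] = C(46, 3) · 2^{1 − 3} = 15180 · 1/4 = 3795.
Numerically: E[X] ≈ 3795.0000.

E[X] = C(46,3)·2^(1−C(3,2)) = 3795 ≈ 3795.0000.


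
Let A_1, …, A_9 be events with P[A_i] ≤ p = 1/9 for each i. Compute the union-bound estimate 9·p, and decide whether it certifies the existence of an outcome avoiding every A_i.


Union bound: P[∪_{i=1}^{9} A_i] ≤ Σ_i P[A_i] ≤ 9·p = 9·(1/9) = 1.
Numerically: 1 ≈ 1.00000.
Is 1 < 1? NO.
Since the bound 1 is ≥ 1, the union bound is uninformative here; it does NOT by itself certify existence.

9·p = 1 ≈ 1.00000; existence NOT certified by the union bound.


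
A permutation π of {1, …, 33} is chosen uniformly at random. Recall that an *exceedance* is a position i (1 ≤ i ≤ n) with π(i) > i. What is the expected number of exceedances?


Write X = Σ_{i=1}^{33} X_i, where X_i = 1_{π(i) > i}.
For each fixed i, π(i) is uniform over {1, …, 33} (marginal of a uniform permutation), so P[π(i) > i] = (n − i)/n. Summing: Σ_{i=1}^{33} (n − i)/n = (0 + 1 + … + 32)/33 = 33(33 − 1)/(2·33) = (33 − 1)/2.
Hence E[X] = Σ_{i=1}^{33} (33 − i)/33 = 16 ≈ 16.000.

E[X] = 16 = 16.000.


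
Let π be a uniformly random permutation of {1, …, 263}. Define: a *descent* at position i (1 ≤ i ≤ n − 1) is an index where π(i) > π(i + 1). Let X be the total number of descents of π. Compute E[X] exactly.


Write X = Σ X_I over i = 1, …, 262, with X_I the indicator of one descent.
There are 262 indicators.
For each fixed i, the pair (π(i), π(i+1)) is a uniformly random ordered pair of distinct values from {1, …, 263}; by symmetry P[π(i) > π(i+1)] = 1/2.
By linearity: E[X] = 262 · (1/2) = (263 − 1) · (1/2) = 131 ≈ 131.00000.

E[X] = 131 = 131.00000.


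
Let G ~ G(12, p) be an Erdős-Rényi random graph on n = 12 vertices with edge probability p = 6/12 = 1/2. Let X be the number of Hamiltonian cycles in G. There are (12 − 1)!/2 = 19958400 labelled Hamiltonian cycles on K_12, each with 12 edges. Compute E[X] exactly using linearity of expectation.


K_12 has (12 − 1)!/2 = 19958400 labelled Hamiltonian cycles.
For each such Hamiltonian cycle H, let X_H = 1 if all 12 edges of H are present in G. Then P[X_H = 1] = p^{12} = (1/2)^{12} = 1/4096.
By linearity of expectation: E[X] = Σ_H E[X_H] = 19958400 · p^{12} = 19958400 · 1/4096 = 155925/32.
Numerically: E[X] ≈ 4.87e+03.

E[X] = 19958400 · (1/2)^{12} = 155925/32 ≈ 4.87e+03.


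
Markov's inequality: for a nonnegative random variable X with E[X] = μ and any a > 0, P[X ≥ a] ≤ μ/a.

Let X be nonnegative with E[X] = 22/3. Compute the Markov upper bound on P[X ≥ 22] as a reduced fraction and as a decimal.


μ = E[X] = 22/3, a = 22.
Markov: P[X ≥ 22] ≤ μ/a = (22/3)/22 = 1/3.
Numerically: ≈ 0.33333.
(Since a = 22 > μ = 7.33333, the bound 1/3 is < 1 and informative.)

P[X ≥ 22] ≤ 1/3 ≈ 0.33333.


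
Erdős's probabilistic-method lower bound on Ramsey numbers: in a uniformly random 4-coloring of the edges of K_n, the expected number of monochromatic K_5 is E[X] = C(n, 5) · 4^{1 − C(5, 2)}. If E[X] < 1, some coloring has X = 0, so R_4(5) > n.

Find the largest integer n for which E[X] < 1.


We need C(n, 5) · 4^{1 − 10} < 1, i.e. C(n, 5) < 4^{10 − 1} = 262144.
Check values of n near the boundary:
  n = 28: C(28, 5) = 98280; 98280 < 262144? YES
  n = 29: C(29, 5) = 118755; 118755 < 262144? YES
  n = 30: C(30, 5) = 142506; 142506 < 262144? YES
  n = 31: C(31, 5) = 169911; 169911 < 262144? YES
  n = 32: C(32, 5) = 201376; 201376 < 262144? YES
  n = 33: C(33, 5) = 237336; 237336 < 262144? YES
  n = 34: C(34, 5) = 278256; 278256 < 262144? NO
  n = 35: C(35, 5) = 324632; 324632 < 262144? NO
The largest n with C(n, 5) < 262144 is n = 33 (where E[X] = 29667/32768 ≈ 0.90536). Hence R_4(5) > 33, i.e. R_4(5) ≥ 34.

Largest n = 33; hence R_4(5) > 33.


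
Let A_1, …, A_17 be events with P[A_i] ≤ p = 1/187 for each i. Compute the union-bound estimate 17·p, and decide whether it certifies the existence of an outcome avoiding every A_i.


Union bound: P[∪_{i=1}^{17} A_i] ≤ Σ_i P[A_i] ≤ 17·p = 17·(1/187) = 1/11.
Numerically: 1/11 ≈ 0.090909.
Is 1/11 < 1? YES.
Since P[∪ A_i] ≤ 1/11 < 1, the complement has P[∩ A_i^c] ≥ 1 − 1/11 = 10/11 > 0, so some outcome avoids every A_i.

17·p = 1/11 ≈ 0.090909; existence CERTIFIED by the union bound.


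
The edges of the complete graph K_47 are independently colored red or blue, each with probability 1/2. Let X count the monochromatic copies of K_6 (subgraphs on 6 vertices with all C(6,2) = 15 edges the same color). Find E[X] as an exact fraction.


Let X = Σ_S X_S over the C(47, 6) = 10737573 subsets S of size 6, where X_S = 1 if the K_6 on S is monochromatic.
For a fixed S, the K_6 on S has C(6, 2) = 15 edges. P[all 15 edges red] = (1/2)^15, and likewise for blue, so P[monochromatic] = 2·(1/2)^15 = 2^{1 − 15} = 1/16384.
By linearity of expectation: E[X] = C(47, 6) · 2^{1 − 15} = 10737573 · 1/16384 = 10737573/16384.
Numerically: E[X] ≈ 655.369446.

E[X] = C(47,6)·2^(1−C(6,2)) = 10737573/16384 ≈ 655.369446.


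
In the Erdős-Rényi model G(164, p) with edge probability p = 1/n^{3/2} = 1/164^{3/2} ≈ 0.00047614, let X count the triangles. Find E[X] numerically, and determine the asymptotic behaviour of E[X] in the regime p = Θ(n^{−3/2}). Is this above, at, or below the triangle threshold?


Number of potential triangles: C(164, 3) = 721764.
Each occurs with probability p³ ≈ (0.00047614)³ ≈ 1.0794504e-10.
By linearity: E[X] = C(164, 3)·p³ ≈ 721764 · 1.0794504e-10 ≈ 0.00008.
Since α = 3/2 > 1, p = c/n^{3/2} = o(1/n) is below the triangle threshold p ~ 1/n. Asymptotically E[X] ~ (c³/6)·n^{3(1−α)} = (1³/6)·n^{-1.5} → 0, so by Markov's inequality G has no triangles w.h.p.

E[X] ≈ 0.00008; in regime p = Θ(1/n^{3/2}) E[X] tends to 0 (below the triangle threshold p ~ 1/n).


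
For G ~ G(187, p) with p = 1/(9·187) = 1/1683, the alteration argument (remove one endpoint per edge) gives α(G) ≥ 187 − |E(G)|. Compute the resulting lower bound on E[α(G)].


E[|E(G)|] = C(187, 2)·p = 17391 · (1/1683) = 31/3.
E[α(G)] ≥ n − E[|E(G)|] = 187 − 31/3 = 530/3.
Numerically: ≈ 176.667.
(This is only a lower bound; the true E[α(G)] may be larger.)

E[α(G)] ≥ 530/3 ≈ 176.667.


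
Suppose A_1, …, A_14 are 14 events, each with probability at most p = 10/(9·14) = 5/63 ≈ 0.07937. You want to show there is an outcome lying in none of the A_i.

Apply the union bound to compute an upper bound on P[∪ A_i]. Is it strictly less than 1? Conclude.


Union bound: P[∪_{i=1}^{14} A_i] ≤ Σ_i P[A_i] ≤ 14·p = 14·(5/63) = 10/9.
Numerically: 10/9 ≈ 1.11111.
Is 10/9 < 1? NO.
Since the bound 10/9 is ≥ 1, the union bound is uninformative here; it does NOT by itself certify existence.

14·p = 10/9 ≈ 1.11111; existence NOT certified by the union bound.


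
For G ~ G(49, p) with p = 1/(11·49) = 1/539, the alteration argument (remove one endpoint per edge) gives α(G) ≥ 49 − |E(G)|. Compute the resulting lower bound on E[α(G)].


E[|E(G)|] = C(49, 2)·p = 1176 · (1/539) = 24/11.
E[α(G)] ≥ n − E[|E(G)|] = 49 − 24/11 = 515/11.
Numerically: ≈ 46.818182.
(This is only a lower bound; the true E[α(G)] may be larger.)

E[α(G)] ≥ 515/11 ≈ 46.818182.


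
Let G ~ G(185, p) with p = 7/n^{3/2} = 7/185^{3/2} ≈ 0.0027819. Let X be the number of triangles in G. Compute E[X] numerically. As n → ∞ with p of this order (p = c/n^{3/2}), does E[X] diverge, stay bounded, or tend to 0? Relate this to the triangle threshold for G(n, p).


Number of potential triangles: C(185, 3) = 1038220.
Each occurs with probability p³ ≈ (0.0027819)³ ≈ 2.1528875e-08.
By linearity: E[X] = C(185, 3)·p³ ≈ 1038220 · 2.1528875e-08 ≈ 0.02235.
Since α = 3/2 > 1, p = c/n^{3/2} = o(1/n) is below the triangle threshold p ~ 1/n. Asymptotically E[X] ~ (c³/6)·n^{3(1−α)} = (7³/6)·n^{-1.5} → 0, so by Markov's inequality G has no triangles w.h.p.

E[X] ≈ 0.02235; in regime p = Θ(1/n^{3/2}) E[X] tends to 0 (below the triangle threshold p ~ 1/n).


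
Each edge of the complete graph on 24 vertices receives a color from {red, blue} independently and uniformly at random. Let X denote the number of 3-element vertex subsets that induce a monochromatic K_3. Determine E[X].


Let X = Σ_S X_S over the C(24, 3) = 2024 subsets S of size 3, where X_S = 1 if the K_3 on S is monochromatic.
For a fixed S, the K_3 on S has C(3, 2) = 3 edges. P[all 3 edges red] = (1/2)^3, and likewise for blue, so P[monochromatic] = 2·(1/2)^3 = 2^{1 − 3} = 1/4.
By linearity: E[X] = C(24, 3) · 2^{1 − 3} = 2024 · 1/4 = 506.
Numerically: E[X] ≈ 506.000.

E[X] = C(24,3)·2^(1−C(3,2)) = 506 ≈ 506.000.


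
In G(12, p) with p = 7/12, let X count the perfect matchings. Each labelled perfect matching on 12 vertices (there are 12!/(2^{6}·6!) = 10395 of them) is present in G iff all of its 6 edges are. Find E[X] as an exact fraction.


K_12 has 12!/(2^{6}·6!) = 10395 labelled perfect matchings.
For each such perfect matching H, let X_H = 1 if all 6 edges of H are present in G. Then P[X_H = 1] = p^{6} = (7/12)^{6} = 117649/2985984.
By linearity of expectation: E[X] = Σ_H E[X_H] = 10395 · p^{6} = 10395 · 117649/2985984 = 45294865/110592.
Numerically: E[X] ≈ 409.57.

E[X] = 10395 · (7/12)^{6} = 45294865/110592 ≈ 409.57.


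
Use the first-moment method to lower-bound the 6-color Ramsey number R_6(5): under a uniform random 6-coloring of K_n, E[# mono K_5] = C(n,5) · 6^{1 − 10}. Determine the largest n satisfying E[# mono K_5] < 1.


We need C(n, 5) · 6^{1 − 10} < 1, i.e. C(n, 5) < 6^{10 − 1} = 10077696.
Check values of n near the boundary:
  n = 65: C(65, 5) = 8259888; 8259888 < 10077696? YES
  n = 66: C(66, 5) = 8936928; 8936928 < 10077696? YES
  n = 67: C(67, 5) = 9657648; 9657648 < 10077696? YES
  n = 68: C(68, 5) = 10424128; 10424128 < 10077696? NO
  n = 69: C(69, 5) = 11238513; 11238513 < 10077696? NO
  n = 70: C(70, 5) = 12103014; 12103014 < 10077696? NO
The largest n with C(n, 5) < 10077696 is n = 67 (where E[X] = 67067/69984 ≈ 0.958). Hence R_6(5) > 67, i.e. R_6(5) ≥ 68.

Largest n = 67; hence R_6(5) > 67.


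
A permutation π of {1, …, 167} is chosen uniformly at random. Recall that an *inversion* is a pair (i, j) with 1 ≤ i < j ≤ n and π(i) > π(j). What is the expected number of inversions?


Write X = Σ X_I over the C(167, 2) = 13861 pairs i < j, with X_I the indicator of one inversion.
There are 13861 indicators.
For each fixed pair i < j, the values π(i) and π(j) are two distinct elements of {1, …, 167} in uniformly random order; by symmetry P[π(i) > π(j)] = 1/2.
By linearity: E[X] = 13861 · (1/2) = C(167, 2) · (1/2) = 13861/2 = 13861/2 ≈ 6930.500.

E[X] = 13861/2 = 6930.500.


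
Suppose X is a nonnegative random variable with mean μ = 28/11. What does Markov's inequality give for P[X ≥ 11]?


μ = E[X] = 28/11, a = 11.
Markov: P[X ≥ 11] ≤ μ/a = (28/11)/11 = 28/121.
Numerically: ≈ 0.231405.
(Since a = 11 > μ = 2.545455, the bound 28/121 is < 1 and informative.)

P[X ≥ 11] ≤ 28/121 ≈ 0.231405.


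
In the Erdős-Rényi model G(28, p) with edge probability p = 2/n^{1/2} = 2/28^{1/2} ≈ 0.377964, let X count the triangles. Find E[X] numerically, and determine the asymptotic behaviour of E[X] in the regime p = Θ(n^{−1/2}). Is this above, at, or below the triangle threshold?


Number of potential triangles: C(28, 3) = 3276.
Each occurs with probability p³ ≈ (0.377964)³ ≈ 5.39949247e-02.
By linearity: E[X] = C(28, 3)·p³ ≈ 3276 · 5.39949247e-02 ≈ 176.887373.
Since α = 1/2 < 1, p = c/n^{1/2} ≫ 1/n is above the triangle threshold p ~ 1/n. Asymptotically E[X] ~ (c³/6)·n^{3(1−α)} = (2³/6)·n^{1.5} → ∞; triangles are abundant w.h.p.

E[X] ≈ 176.887373; in regime p = Θ(1/n^{1/2}) E[X] diverges (above the triangle threshold p ~ 1/n).


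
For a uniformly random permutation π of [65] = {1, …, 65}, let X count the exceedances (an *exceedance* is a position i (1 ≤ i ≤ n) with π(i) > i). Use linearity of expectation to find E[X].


Write X = Σ_{i=1}^{65} X_i, where X_i = 1_{π(i) > i}.
For each fixed i, π(i) is uniform over {1, …, 65} (marginal of a uniform permutation), so P[π(i) > i] = (n − i)/n. Summing: Σ_{i=1}^{65} (n − i)/n = (0 + 1 + … + 64)/65 = 65(65 − 1)/(2·65) = (65 − 1)/2.
Hence E[X] = Σ_{i=1}^{65} (65 − i)/65 = 32 ≈ 32.000000.

E[X] = 32 = 32.000000.


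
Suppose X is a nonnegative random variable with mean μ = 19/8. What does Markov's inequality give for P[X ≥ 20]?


μ = E[X] = 19/8, a = 20.
Markov: P[X ≥ 20] ≤ μ/a = (19/8)/20 = 19/160.
Numerically: ≈ 0.11875.
(Since a = 20 > μ = 2.37500, the bound 19/160 is < 1 and informative.)

P[X ≥ 20] ≤ 19/160 ≈ 0.11875.


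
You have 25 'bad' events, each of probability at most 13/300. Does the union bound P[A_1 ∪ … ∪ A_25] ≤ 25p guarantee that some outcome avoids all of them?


Union bound: P[∪_{i=1}^{25} A_i] ≤ Σ_i P[A_i] ≤ 25·p = 25·(13/300) = 13/12.
Numerically: 13/12 ≈ 1.083333.
Is 13/12 < 1? NO.
Since the bound 13/12 is ≥ 1, the union bound is uninformative here; it does NOT by itself certify existence.

25·p = 13/12 ≈ 1.083333; existence NOT certified by the union bound.


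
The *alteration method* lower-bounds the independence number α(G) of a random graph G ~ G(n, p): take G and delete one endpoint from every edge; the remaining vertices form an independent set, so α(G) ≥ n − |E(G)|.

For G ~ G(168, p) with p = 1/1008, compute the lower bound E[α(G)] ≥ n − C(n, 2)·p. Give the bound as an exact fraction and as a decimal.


E[|E(G)|] = C(168, 2)·p = 14028 · (1/1008) = 167/12.
E[α(G)] ≥ n − E[|E(G)|] = 168 − 167/12 = 1849/12.
Numerically: ≈ 154.083333.
(This is only a lower bound; the true E[α(G)] may be larger.)

E[α(G)] ≥ 1849/12 ≈ 154.083333.


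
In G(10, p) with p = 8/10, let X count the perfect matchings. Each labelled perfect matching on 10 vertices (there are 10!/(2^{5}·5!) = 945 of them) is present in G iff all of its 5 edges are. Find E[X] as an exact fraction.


K_10 has 10!/(2^{5}·5!) = 945 labelled perfect matchings.
For each such perfect matching H, let X_H = 1 if all 5 edges of H are present in G. Then P[X_H = 1] = p^{5} = (4/5)^{5} = 1024/3125.
By linearity: E[X] = Σ_H E[X_H] = 945 · p^{5} = 945 · 1024/3125 = 193536/625.
Numerically: E[X] ≈ 310.

E[X] = 945 · (4/5)^{5} = 193536/625 ≈ 310.


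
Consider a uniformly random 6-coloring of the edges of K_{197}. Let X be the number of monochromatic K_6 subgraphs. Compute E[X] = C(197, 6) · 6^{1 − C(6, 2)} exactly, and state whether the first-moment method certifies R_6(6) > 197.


E[X] = C(197, 6) · 6^{1 − 15} = 75176946208 · 6^{−14} = 75176946208/78364164096.
As a reduced fraction: E[X] = 2349279569/2448880128 ≈ 0.959.
Is E[X] < 1? YES.
Since E[X] < 1, there exists a 6-coloring of K_{197} with no monochromatic K_6; hence R_6(6) > 197.

E[X] = 2349279569/2448880128 ≈ 0.959; E[X] < 1, so R_6(6) > 197.


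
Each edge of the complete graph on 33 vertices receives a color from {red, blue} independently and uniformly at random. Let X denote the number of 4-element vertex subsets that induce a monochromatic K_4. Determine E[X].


Let X = Σ_S X_S over the C(33, 4) = 40920 subsets S of size 4, where X_S = 1 if the K_4 on S is monochromatic.
For a fixed S, the K_4 on S has C(4, 2) = 6 edges. P[all 6 edges red] = (1/2)^6, and likewise for blue, so P[monochromatic] = 2·(1/2)^6 = 2^{1 − 6} = 1/32.
By linearity: E[X] = C(33, 4) · 2^{1 − 6} = 40920 · 1/32 = 5115/4.
Numerically: E[X] ≈ 1278.75000.

E[X] = C(33,4)·2^(1−C(4,2)) = 5115/4 ≈ 1278.75000.


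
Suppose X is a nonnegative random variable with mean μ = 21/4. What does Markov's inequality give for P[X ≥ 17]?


μ = E[X] = 21/4, a = 17.
Markov: P[X ≥ 17] ≤ μ/a = (21/4)/17 = 21/68.
Numerically: ≈ 0.30882.
(Since a = 17 > μ = 5.25000, the bound 21/68 is < 1 and informative.)

P[X ≥ 17] ≤ 21/68 ≈ 0.30882.


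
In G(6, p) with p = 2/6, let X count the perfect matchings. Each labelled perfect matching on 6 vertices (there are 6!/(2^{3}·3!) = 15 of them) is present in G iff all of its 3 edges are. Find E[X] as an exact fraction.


K_6 has 6!/(2^{3}·3!) = 15 labelled perfect matchings.
For each such perfect matching H, let X_H = 1 if all 3 edges of H are present in G. Then P[X_H = 1] = p^{3} = (1/3)^{3} = 1/27.
By linearity of expectation: E[X] = Σ_H E[X_H] = 15 · p^{3} = 15 · 1/27 = 5/9.
Numerically: E[X] ≈ 0.55556.

E[X] = 15 · (1/3)^{3} = 5/9 ≈ 0.55556.


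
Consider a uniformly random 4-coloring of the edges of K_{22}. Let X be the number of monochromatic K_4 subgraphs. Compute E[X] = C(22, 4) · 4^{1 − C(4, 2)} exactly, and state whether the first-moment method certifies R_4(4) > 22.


E[X] = C(22, 4) · 4^{1 − 6} = 7315 · 4^{−5} = 7315/1024.
As a reduced fraction: E[X] = 7315/1024 ≈ 7.14355.
Is E[X] < 1? NO.
Since E[X] ≥ 1, the first-moment bound is inconclusive at n = 22; it does NOT by itself certify R_4(4) > 22.

E[X] = 7315/1024 ≈ 7.14355; E[X] ≥ 1; first-moment method inconclusive here.


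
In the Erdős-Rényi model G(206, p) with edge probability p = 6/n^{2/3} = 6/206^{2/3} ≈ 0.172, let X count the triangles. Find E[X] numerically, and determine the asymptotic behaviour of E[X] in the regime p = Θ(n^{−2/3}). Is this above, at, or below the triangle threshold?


Number of potential triangles: C(206, 3) = 1435820.
Each occurs with probability p³ ≈ (0.172)³ ≈ 5.090018e-03.
By linearity: E[X] = C(206, 3)·p³ ≈ 1435820 · 5.090018e-03 ≈ 7308.3495.
Since α = 2/3 < 1, p = c/n^{2/3} ≫ 1/n is above the triangle threshold p ~ 1/n. Asymptotically E[X] ~ (c³/6)·n^{3(1−α)} = (6³/6)·n^{1} → ∞; triangles are abundant w.h.p.

E[X] ≈ 7308.3495; in regime p = Θ(1/n^{2/3}) E[X] diverges (above the triangle threshold p ~ 1/n).


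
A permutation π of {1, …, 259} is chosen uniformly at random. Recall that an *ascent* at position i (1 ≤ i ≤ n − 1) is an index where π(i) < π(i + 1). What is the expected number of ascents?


Write X = Σ X_I over i = 1, …, 258, with X_I the indicator of one ascent.
There are 258 indicators.
For each fixed i, the pair (π(i), π(i+1)) is a uniformly random ordered pair of distinct values from {1, …, 259}; by symmetry P[π(i) < π(i+1)] = 1/2.
By linearity: E[X] = 258 · (1/2) = (259 − 1) · (1/2) = 129 ≈ 129.000000.

E[X] = 129 = 129.000000.


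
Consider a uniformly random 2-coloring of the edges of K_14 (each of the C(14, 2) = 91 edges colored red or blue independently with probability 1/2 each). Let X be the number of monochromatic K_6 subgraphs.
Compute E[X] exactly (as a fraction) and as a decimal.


Let X = Σ_S X_S over the C(14, 6) = 3003 subsets S of size 6, where X_S = 1 if the K_6 on S is monochromatic.
For a fixed S, the K_6 on S has C(6, 2) = 15 edges. P[all 15 edges red] = (1/2)^15, and likewise for blue, so P[monochromatic] = 2·(1/2)^15 = 2^{1 − 15} = 1/16384.
By linearity: E[X] = C(14, 6) · 2^{1 − 15} = 3003 · 1/16384 = 3003/16384.
Numerically: E[X] ≈ 0.18329.

E[X] = C(14,6)·2^(1−C(6,2)) = 3003/16384 ≈ 0.18329.


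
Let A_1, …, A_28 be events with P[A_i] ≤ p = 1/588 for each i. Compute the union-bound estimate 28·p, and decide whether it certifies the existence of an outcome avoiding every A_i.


Union bound: P[∪_{i=1}^{28} A_i] ≤ Σ_i P[A_i] ≤ 28·p = 28·(1/588) = 1/21.
Numerically: 1/21 ≈ 0.0476.
Is 1/21 < 1? YES.
Since P[∪ A_i] ≤ 1/21 < 1, the complement has P[∩ A_i^c] ≥ 1 − 1/21 = 20/21 > 0, so some outcome avoids every A_i.

28·p = 1/21 ≈ 0.0476; existence CERTIFIED by the union bound.


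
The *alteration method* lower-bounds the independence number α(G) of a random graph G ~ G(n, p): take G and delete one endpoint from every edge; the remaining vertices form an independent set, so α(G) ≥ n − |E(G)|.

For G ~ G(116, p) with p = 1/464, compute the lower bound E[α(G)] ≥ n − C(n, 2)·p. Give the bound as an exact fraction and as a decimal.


E[|E(G)|] = C(116, 2)·p = 6670 · (1/464) = 115/8.
E[α(G)] ≥ n − E[|E(G)|] = 116 − 115/8 = 813/8.
Numerically: ≈ 101.625000.
(This is only a lower bound; the true E[α(G)] may be larger.)

E[α(G)] ≥ 813/8 ≈ 101.625000.


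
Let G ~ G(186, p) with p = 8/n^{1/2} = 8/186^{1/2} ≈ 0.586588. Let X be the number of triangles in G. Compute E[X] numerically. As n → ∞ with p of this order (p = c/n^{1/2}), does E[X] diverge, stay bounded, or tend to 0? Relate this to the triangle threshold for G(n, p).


Number of potential triangles: C(186, 3) = 1055240.
Each occurs with probability p³ ≈ (0.586588)³ ≈ 2.01836889e-01.
By linearity: E[X] = C(186, 3)·p³ ≈ 1055240 · 2.01836889e-01 ≈ 212986.359267.
Since α = 1/2 < 1, p = c/n^{1/2} ≫ 1/n is above the triangle threshold p ~ 1/n. Asymptotically E[X] ~ (c³/6)·n^{3(1−α)} = (8³/6)·n^{1.5} → ∞; triangles are abundant w.h.p.

E[X] ≈ 212986.359267; in regime p = Θ(1/n^{1/2}) E[X] diverges (above the triangle threshold p ~ 1/n).


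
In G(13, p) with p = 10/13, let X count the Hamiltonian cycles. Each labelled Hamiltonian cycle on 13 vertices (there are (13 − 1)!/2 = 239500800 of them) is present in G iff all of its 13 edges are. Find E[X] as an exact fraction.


K_13 has (13 − 1)!/2 = 239500800 labelled Hamiltonian cycles.
For each such Hamiltonian cycle H, let X_H = 1 if all 13 edges of H are present in G. Then P[X_H = 1] = p^{13} = (10/13)^{13} = 10000000000000/302875106592253.
By linearity: E[X] = Σ_H E[X_H] = 239500800 · p^{13} = 239500800 · 10000000000000/302875106592253 = 2395008000000000000000/302875106592253.
Numerically: E[X] ≈ 7.90758e+06.

E[X] = 239500800 · (10/13)^{13} = 2395008000000000000000/302875106592253 ≈ 7.90758e+06.


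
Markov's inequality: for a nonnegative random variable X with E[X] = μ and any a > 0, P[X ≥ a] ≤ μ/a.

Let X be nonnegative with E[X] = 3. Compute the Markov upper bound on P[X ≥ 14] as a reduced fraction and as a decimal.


μ = E[X] = 3, a = 14.
Markov: P[X ≥ 14] ≤ μ/a = (3)/14 = 3/14.
Numerically: ≈ 0.214.
(Since a = 14 > μ = 3.000, the bound 3/14 is < 1 and informative.)

P[X ≥ 14] ≤ 3/14 ≈ 0.214.


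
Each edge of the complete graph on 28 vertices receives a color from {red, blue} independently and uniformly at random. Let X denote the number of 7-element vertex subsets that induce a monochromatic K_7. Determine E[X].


Let X = Σ_S X_S over the C(28, 7) = 1184040 subsets S of size 7, where X_S = 1 if the K_7 on S is monochromatic.
For a fixed S, the K_7 on S has C(7, 2) = 21 edges. P[all 21 edges red] = (1/2)^21, and likewise for blue, so P[monochromatic] = 2·(1/2)^21 = 2^{1 − 21} = 1/1048576.
By linearity: E[X] = C(28, 7) · 2^{1 − 21} = 1184040 · 1/1048576 = 148005/131072.
Numerically: E[X] ≈ 1.129.

E[X] = C(28,7)·2^(1−C(7,2)) = 148005/131072 ≈ 1.129.


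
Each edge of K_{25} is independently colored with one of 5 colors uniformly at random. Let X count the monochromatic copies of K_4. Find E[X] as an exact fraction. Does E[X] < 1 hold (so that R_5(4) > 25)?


E[X] = C(25, 4) · 5^{1 − 6} = 12650 · 5^{−5} = 12650/3125.
As a reduced fraction: E[X] = 506/125 ≈ 4.048.
Is E[X] < 1? NO.
Since E[X] ≥ 1, the first-moment bound is inconclusive at n = 25; it does NOT by itself certify R_5(4) > 25.

E[X] = 506/125 ≈ 4.048; E[X] ≥ 1; first-moment method inconclusive here.


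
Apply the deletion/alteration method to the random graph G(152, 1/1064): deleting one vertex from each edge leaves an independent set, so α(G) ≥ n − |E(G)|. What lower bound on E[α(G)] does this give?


E[|E(G)|] = C(152, 2)·p = 11476 · (1/1064) = 151/14.
E[α(G)] ≥ n − E[|E(G)|] = 152 − 151/14 = 1977/14.
Numerically: ≈ 141.2143.
(This is only a lower bound; the true E[α(G)] may be larger.)

E[α(G)] ≥ 1977/14 ≈ 141.2143.


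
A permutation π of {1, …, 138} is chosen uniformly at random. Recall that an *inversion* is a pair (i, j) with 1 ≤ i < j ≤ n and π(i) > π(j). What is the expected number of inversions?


Write X = Σ X_I over the C(138, 2) = 9453 pairs i < j, with X_I the indicator of one inversion.
There are 9453 indicators.
For each fixed pair i < j, the values π(i) and π(j) are two distinct elements of {1, …, 138} in uniformly random order; by symmetry P[π(i) > π(j)] = 1/2.
By linearity: E[X] = 9453 · (1/2) = C(138, 2) · (1/2) = 9453/2 = 9453/2 ≈ 4726.50000.

E[X] = 9453/2 = 4726.50000.


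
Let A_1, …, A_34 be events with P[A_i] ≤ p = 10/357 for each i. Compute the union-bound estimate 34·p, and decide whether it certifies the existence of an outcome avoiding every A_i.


Union bound: P[∪_{i=1}^{34} A_i] ≤ Σ_i P[A_i] ≤ 34·p = 34·(10/357) = 20/21.
Numerically: 20/21 ≈ 0.9523810.
Is 20/21 < 1? YES.
Since P[∪ A_i] ≤ 20/21 < 1, the complement has P[∩ A_i^c] ≥ 1 − 20/21 = 1/21 > 0, so some outcome avoids every A_i.

34·p = 20/21 ≈ 0.9523810; existence CERTIFIED by the union bound.


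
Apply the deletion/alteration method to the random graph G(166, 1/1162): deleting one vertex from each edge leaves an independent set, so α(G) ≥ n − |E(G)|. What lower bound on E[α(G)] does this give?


E[|E(G)|] = C(166, 2)·p = 13695 · (1/1162) = 165/14.
E[α(G)] ≥ n − E[|E(G)|] = 166 − 165/14 = 2159/14.
Numerically: ≈ 154.2143.
(This is only a lower bound; the true E[α(G)] may be larger.)

E[α(G)] ≥ 2159/14 ≈ 154.2143.


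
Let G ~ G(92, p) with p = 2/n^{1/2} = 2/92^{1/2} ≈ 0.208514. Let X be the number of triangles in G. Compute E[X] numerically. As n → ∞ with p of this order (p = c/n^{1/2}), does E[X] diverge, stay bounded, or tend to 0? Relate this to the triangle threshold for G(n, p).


Number of potential triangles: C(92, 3) = 125580.
Each occurs with probability p³ ≈ (0.208514)³ ≈ 9.06584409e-03.
By linearity: E[X] = C(92, 3)·p³ ≈ 125580 · 9.06584409e-03 ≈ 1138.488701.
Since α = 1/2 < 1, p = c/n^{1/2} ≫ 1/n is above the triangle threshold p ~ 1/n. Asymptotically E[X] ~ (c³/6)·n^{3(1−α)} = (2³/6)·n^{1.5} → ∞; triangles are abundant w.h.p.

E[X] ≈ 1138.488701; in regime p = Θ(1/n^{1/2}) E[X] diverges (above the triangle threshold p ~ 1/n).


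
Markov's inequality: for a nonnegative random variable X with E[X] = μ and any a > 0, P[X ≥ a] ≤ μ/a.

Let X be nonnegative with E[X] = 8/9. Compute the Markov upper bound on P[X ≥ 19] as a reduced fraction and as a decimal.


μ = E[X] = 8/9, a = 19.
Markov: P[X ≥ 19] ≤ μ/a = (8/9)/19 = 8/171.
Numerically: ≈ 0.046784.
(Since a = 19 > μ = 0.888889, the bound 8/171 is < 1 and informative.)

P[X ≥ 19] ≤ 8/171 ≈ 0.046784.


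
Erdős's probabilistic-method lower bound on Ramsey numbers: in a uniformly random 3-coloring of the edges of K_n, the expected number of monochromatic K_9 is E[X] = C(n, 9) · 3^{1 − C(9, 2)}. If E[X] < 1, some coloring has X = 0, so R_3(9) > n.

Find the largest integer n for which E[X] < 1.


We need C(n, 9) · 3^{1 − 36} < 1, i.e. C(n, 9) < 3^{36 − 1} = 50031545098999707.
Check values of n near the boundary:
  n = 295: C(295, 9) = 41221140106119260; 41221140106119260 < 50031545098999707? YES
  n = 296: C(296, 9) = 42513789098994080; 42513789098994080 < 50031545098999707? YES
  n = 297: C(297, 9) = 43842345008337645; 43842345008337645 < 50031545098999707? YES
  n = 298: C(298, 9) = 45207677551849890; 45207677551849890 < 50031545098999707? YES
  n = 299: C(299, 9) = 46610674441390059; 46610674441390059 < 50031545098999707? YES
  n = 300: C(300, 9) = 48052241692154700; 48052241692154700 < 50031545098999707? YES
  n = 301: C(301, 9) = 49533303936090975; 49533303936090975 < 50031545098999707? YES
  n = 302: C(302, 9) = 51054804739588650; 51054804739588650 < 50031545098999707? NO
  n = 303: C(303, 9) = 52617706925494425; 52617706925494425 < 50031545098999707? NO
  n = 304: C(304, 9) = 54222992899492560; 54222992899492560 < 50031545098999707? NO
The largest n with C(n, 9) < 50031545098999707 is n = 301 (where E[X] = 16511101312030325/16677181699666569 ≈ 0.99004). Hence R_3(9) > 301, i.e. R_3(9) ≥ 302.

Largest n = 301; hence R_3(9) > 301.


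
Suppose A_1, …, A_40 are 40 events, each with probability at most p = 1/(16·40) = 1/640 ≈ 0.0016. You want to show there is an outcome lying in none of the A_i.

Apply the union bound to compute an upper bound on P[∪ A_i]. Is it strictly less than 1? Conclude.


Union bound: P[∪_{i=1}^{40} A_i] ≤ Σ_i P[A_i] ≤ 40·p = 40·(1/640) = 1/16.
Numerically: 1/16 ≈ 0.0625.
Is 1/16 < 1? YES.
Since P[∪ A_i] ≤ 1/16 < 1, the complement has P[∩ A_i^c] ≥ 1 − 1/16 = 15/16 > 0, so some outcome avoids every A_i.

40·p = 1/16 ≈ 0.0625; existence CERTIFIED by the union bound.


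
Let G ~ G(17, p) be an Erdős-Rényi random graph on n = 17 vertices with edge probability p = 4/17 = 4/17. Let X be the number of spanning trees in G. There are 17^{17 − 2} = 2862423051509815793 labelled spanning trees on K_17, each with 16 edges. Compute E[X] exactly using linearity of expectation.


K_17 has 17^{17 − 2} = 2862423051509815793 labelled spanning trees.
For each such spanning tree H, let X_H = 1 if all 16 edges of H are present in G. Then P[X_H = 1] = p^{16} = (4/17)^{16} = 4294967296/48661191875666868481.
Summing the indicators: E[X] = Σ_H E[X_H] = 2862423051509815793 · p^{16} = 2862423051509815793 · 4294967296/48661191875666868481 = 4294967296/17.
Numerically: E[X] ≈ 2.526e+08.

E[X] = 2862423051509815793 · (4/17)^{16} = 4294967296/17 ≈ 2.526e+08.


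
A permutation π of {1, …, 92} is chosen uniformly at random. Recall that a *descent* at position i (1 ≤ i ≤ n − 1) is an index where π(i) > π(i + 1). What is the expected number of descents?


Write X = Σ X_I over i = 1, …, 91, with X_I the indicator of one descent.
There are 91 indicators.
For each fixed i, the pair (π(i), π(i+1)) is a uniformly random ordered pair of distinct values from {1, …, 92}; by symmetry P[π(i) > π(i+1)] = 1/2.
By linearity: E[X] = 91 · (1/2) = (92 − 1) · (1/2) = 91/2 ≈ 45.50000.

E[X] = 91/2 = 45.50000.


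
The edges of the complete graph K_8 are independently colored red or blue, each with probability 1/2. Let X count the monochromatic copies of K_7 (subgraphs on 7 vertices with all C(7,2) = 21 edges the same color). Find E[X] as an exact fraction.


Let X = Σ_S X_S over the C(8, 7) = 8 subsets S of size 7, where X_S = 1 if the K_7 on S is monochromatic.
For a fixed S, the K_7 on S has C(7, 2) = 21 edges. P[all 21 edges red] = (1/2)^21, and likewise for blue, so P[monochromatic] = 2·(1/2)^21 = 2^{1 − 21} = 1/1048576.
Summing: E[X] = C(8, 7) · 2^{1 − 21} = 8 · 1/1048576 = 1/131072.
Numerically: E[X] ≈ 0.0000.

E[X] = C(8,7)·2^(1−C(7,2)) = 1/131072 ≈ 0.0000.


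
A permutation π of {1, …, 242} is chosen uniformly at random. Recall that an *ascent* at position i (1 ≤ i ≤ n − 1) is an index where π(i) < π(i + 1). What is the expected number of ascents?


Write X = Σ X_I over i = 1, …, 241, with X_I the indicator of one ascent.
There are 241 indicators.
For each fixed i, the pair (π(i), π(i+1)) is a uniformly random ordered pair of distinct values from {1, …, 242}; by symmetry P[π(i) < π(i+1)] = 1/2.
By linearity: E[X] = 241 · (1/2) = (242 − 1) · (1/2) = 241/2 ≈ 120.500.

E[X] = 241/2 = 120.500.


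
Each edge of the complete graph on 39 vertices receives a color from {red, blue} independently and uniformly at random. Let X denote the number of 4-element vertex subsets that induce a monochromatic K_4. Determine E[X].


Let X = Σ_S X_S over the C(39, 4) = 82251 subsets S of size 4, where X_S = 1 if the K_4 on S is monochromatic.
For a fixed S, the K_4 on S has C(4, 2) = 6 edges. P[all 6 edges red] = (1/2)^6, and likewise for blue, so P[monochromatic] = 2·(1/2)^6 = 2^{1 − 6} = 1/32.
Summing: E[X] = C(39, 4) · 2^{1 − 6} = 82251 · 1/32 = 82251/32.
Numerically: E[X] ≈ 2570.344.

E[X] = C(39,4)·2^(1−C(4,2)) = 82251/32 ≈ 2570.344.


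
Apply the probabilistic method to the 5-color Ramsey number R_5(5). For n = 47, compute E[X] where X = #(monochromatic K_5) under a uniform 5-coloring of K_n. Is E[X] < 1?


E[X] = C(47, 5) · 5^{1 − 10} = 1533939 · 5^{−9} = 1533939/1953125.
As a reduced fraction: E[X] = 1533939/1953125 ≈ 0.785.
Is E[X] < 1? YES.
Since E[X] < 1, there exists a 5-coloring of K_{47} with no monochromatic K_5; hence R_5(5) > 47.

E[X] = 1533939/1953125 ≈ 0.785; E[X] < 1, so R_5(5) > 47.


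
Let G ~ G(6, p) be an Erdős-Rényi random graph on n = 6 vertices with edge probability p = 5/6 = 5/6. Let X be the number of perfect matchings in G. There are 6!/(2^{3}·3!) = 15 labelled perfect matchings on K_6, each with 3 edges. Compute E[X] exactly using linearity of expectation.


K_6 has 6!/(2^{3}·3!) = 15 labelled perfect matchings.
For each such perfect matching H, let X_H = 1 if all 3 edges of H are present in G. Then P[X_H = 1] = p^{3} = (5/6)^{3} = 125/216.
By linearity of expectation: E[X] = Σ_H E[X_H] = 15 · p^{3} = 15 · 125/216 = 625/72.
Numerically: E[X] ≈ 8.6806.

E[X] = 15 · (5/6)^{3} = 625/72 ≈ 8.6806.


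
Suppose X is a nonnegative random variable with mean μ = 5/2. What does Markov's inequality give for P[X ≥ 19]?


μ = E[X] = 5/2, a = 19.
Markov: P[X ≥ 19] ≤ μ/a = (5/2)/19 = 5/38.
Numerically: ≈ 0.132.
(Since a = 19 > μ = 2.500, the bound 5/38 is < 1 and informative.)

P[X ≥ 19] ≤ 5/38 ≈ 0.132.
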